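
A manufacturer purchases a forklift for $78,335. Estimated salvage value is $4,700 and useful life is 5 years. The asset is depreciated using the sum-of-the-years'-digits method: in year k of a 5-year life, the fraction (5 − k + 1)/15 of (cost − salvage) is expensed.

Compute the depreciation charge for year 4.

Depreciable base = $78,335 − $4,700 = $73,635.
Sum of the years' digits = 5+4+3+2+1 = 15.
Year 1: $73,635 × 5/15 = $24,545. Book value $53,790.
Year 2: $73,635 × 4/15 = $19,636. Book value $34,154.
Year 3: $73,635 × 3/15 = $14,727. Book value $19,427.
Year 4: $73,635 × 2/15 = $9,818. Book value $9,609.

$9,818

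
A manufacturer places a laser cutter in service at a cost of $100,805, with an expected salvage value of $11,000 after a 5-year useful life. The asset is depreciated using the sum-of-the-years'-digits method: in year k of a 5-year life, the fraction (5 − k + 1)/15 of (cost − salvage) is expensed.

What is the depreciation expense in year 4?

Depreciable base = $100,805 − $11,000 = $89,805.
Sum of the years' digits = 5+4+3+2+1 = 15.
Year 1: $89,805 × 5/15 = $29,935. Book value $70,870.
Year 2: $89,805 × 4/15 = $23,948. Book value $46,922.
Year 3: $89,805 × 3/15 = $17,961. Book value $28,961.
Year 4: $89,805 × 2/15 = $11,974. Book value $16,987.

$11,974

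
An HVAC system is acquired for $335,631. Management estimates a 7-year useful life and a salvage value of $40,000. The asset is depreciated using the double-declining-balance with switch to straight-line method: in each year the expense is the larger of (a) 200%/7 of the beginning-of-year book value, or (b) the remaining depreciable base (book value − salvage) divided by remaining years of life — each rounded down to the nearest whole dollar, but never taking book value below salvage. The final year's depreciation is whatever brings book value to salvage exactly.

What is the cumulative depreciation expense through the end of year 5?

Depreciable base = $335,631 − $40,000 = $295,631.
Year 1: DB = ⌊$335,631 × 200%/7⌋ = $95,894; SL = ⌊$295,631/7⌋ = $42,233 → take DB $95,894. Book value $239,737.
Year 2: DB = ⌊$239,737 × 200%/7⌋ = $68,496; SL = ⌊$199,737/6⌋ = $33,289 → take DB $68,496. Book value $171,241.
Year 3: DB = ⌊$171,241 × 200%/7⌋ = $48,926; SL = ⌊$131,241/5⌋ = $26,248 → take DB $48,926. Book value $122,315.
Year 4: DB = ⌊$122,315 × 200%/7⌋ = $34,947; SL = ⌊$82,315/4⌋ = $20,578 → take DB $34,947. Book value $87,368.
Year 5: DB = ⌊$87,368 × 200%/7⌋ = $24,962; SL = ⌊$47,368/3⌋ = $15,789 → take DB $24,962. Book value $62,406.
Accumulated through year 5 = $335,631 − $62,406 = $273,225.

$273,225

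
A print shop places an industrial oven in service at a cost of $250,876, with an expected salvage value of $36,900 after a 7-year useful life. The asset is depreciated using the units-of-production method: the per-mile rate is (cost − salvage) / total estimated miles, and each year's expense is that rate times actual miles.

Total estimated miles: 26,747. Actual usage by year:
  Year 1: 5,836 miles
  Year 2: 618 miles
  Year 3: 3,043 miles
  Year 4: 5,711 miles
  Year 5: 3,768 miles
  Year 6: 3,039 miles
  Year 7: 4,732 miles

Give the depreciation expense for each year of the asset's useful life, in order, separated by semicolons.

Depreciable base = $250,876 − $36,900 = $213,976.
Rate = $213,976 / 26,747 miles = $8 per mile.
Year 1: 5,836 × $8 = $46,688. Book value $204,188.
Year 2: 618 × $8 = $4,944. Book value $199,244.
Year 3: 3,043 × $8 = $24,344. Book value $174,900.
Year 4: 5,711 × $8 = $45,688. Book value $129,212.
Year 5: 3,768 × $8 = $30,144. Book value $99,068.
Year 6: 3,039 × $8 = $24,312. Book value $74,756.
Year 7: 4,732 × $8 = $37,856. Book value $36,900.

$46,688; $4,944; $24,344; $45,688; $30,144; $24,312; $37,856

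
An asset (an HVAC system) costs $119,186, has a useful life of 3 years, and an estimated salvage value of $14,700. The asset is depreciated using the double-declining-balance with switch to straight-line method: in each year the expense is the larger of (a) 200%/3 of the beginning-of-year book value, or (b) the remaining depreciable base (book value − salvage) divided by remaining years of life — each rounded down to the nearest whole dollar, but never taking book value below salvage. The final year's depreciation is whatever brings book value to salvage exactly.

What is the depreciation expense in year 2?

Depreciable base = $119,186 − $14,700 = $104,486.
Year 1: DB = ⌊$119,186 × 200%/3⌋ = $79,457; SL = ⌊$104,486/3⌋ = $34,828 → take DB $79,457. Book value $39,729.
Year 2: DB = ⌊$39,729 × 200%/3⌋ = $26,486; SL = ⌊$25,029/2⌋ = $12,514 → take DB $26,486, capped at $25,029. Book value $14,700.

$25,029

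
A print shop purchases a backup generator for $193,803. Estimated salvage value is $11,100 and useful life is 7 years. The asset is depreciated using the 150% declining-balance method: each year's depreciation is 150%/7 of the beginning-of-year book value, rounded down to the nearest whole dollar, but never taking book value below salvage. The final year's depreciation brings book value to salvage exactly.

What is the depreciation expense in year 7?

Depreciable base = $193,803 − $11,100 = $182,703.
Year 1: ⌊$193,803 × 150%/7⌋ = $41,529. Book value $152,274.
Year 2: ⌊$152,274 × 150%/7⌋ = $32,630. Book value $119,644.
Year 3: ⌊$119,644 × 150%/7⌋ = $25,638. Book value $94,006.
Year 4: ⌊$94,006 × 150%/7⌋ = $20,144. Book value $73,862.
Year 5: ⌊$73,862 × 150%/7⌋ = $15,827. Book value $58,035.
Year 6: ⌊$58,035 × 150%/7⌋ = $12,436. Book value $45,599.
Year 7 (final): $45,599 − $11,100 = $34,499. Book value $11,100.

$34,499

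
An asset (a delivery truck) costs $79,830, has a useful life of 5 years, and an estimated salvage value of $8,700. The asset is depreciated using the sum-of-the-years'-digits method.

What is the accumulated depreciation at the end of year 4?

Depreciable base = $79,830 − $8,700 = $71,130.
Sum of the years' digits = 5+4+3+2+1 = 15.
Year 1: $71,130 × 5/15 = $23,710. Book value $56,120.
Year 2: $71,130 × 4/15 = $18,968. Book value $37,152.
Year 3: $71,130 × 3/15 = $14,226. Book value $22,926.
Year 4: $71,130 × 2/15 = $9,484. Book value $13,442.
Accumulated through year 4 = $79,830 − $13,442 = $66,388.

$66,388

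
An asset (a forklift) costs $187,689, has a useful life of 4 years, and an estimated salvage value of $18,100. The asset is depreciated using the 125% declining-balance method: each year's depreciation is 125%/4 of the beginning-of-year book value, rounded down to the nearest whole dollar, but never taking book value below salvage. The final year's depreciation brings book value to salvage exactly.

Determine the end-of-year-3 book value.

Depreciable base = $187,689 − $18,100 = $169,589.
Year 1: ⌊$187,689 × 125%/4⌋ = $58,652. Book value $129,037.
Year 2: ⌊$129,037 × 125%/4⌋ = $40,324. Book value $88,713.
Year 3: ⌊$88,713 × 125%/4⌋ = $27,722. Book value $60,991.

$60,991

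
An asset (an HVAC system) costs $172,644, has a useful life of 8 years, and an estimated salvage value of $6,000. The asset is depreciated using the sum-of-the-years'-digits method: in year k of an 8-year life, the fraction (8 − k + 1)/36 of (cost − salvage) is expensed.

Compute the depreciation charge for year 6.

Depreciable base = $172,644 − $6,000 = $166,644.
Sum of the years' digits = 8+7+6+5+4+3+2+1 = 36.
Year 1: $166,644 × 8/36 = $37,032. Book value $135,612.
Year 2: $166,644 × 7/36 = $32,403. Book value $103,209.
Year 3: $166,644 × 6/36 = $27,774. Book value $75,435.
Year 4: $166,644 × 5/36 = $23,145. Book value $52,290.
Year 5: $166,644 × 4/36 = $18,516. Book value $33,774.
Year 6: $166,644 × 3/36 = $13,887. Book value $19,887.

$13,887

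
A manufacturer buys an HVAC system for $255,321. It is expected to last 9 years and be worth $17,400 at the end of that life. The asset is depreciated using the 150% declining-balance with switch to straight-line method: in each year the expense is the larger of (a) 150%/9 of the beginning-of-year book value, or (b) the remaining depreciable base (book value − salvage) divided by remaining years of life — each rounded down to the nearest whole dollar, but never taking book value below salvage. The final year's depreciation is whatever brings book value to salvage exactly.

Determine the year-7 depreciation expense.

$21,146

Depreciable base = $255,321 − $17,400 = $237,921.
Year 1: DB = ⌊$255,321 × 150%/9⌋ = $42,553; SL = ⌊$237,921/9⌋ = $26,435 → take DB $42,553. Book value $212,768.
Year 2: DB = ⌊$212,768 × 150%/9⌋ = $35,461; SL = ⌊$195,368/8⌋ = $24,421 → take DB $35,461. Book value $177,307.
Year 3: DB = ⌊$177,307 × 150%/9⌋ = $29,551; SL = ⌊$159,907/7⌋ = $22,843 → take DB $29,551. Book value $147,756.
Year 4: DB = ⌊$147,756 × 150%/9⌋ = $24,626; SL = ⌊$130,356/6⌋ = $21,726 → take DB $24,626. Book value $123,130.
Year 5: DB = ⌊$123,130 × 150%/9⌋ = $20,521; SL = ⌊$105,730/5⌋ = $21,146 → take SL $21,146. Book value $101,984.
Year 6: DB = ⌊$101,984 × 150%/9⌋ = $16,997; SL = ⌊$84,584/4⌋ = $21,146 → take SL $21,146. Book value $80,838.
Year 7: DB = ⌊$80,838 × 150%/9⌋ = $13,473; SL = ⌊$63,438/3⌋ = $21,146 → take SL $21,146. Book value $59,692.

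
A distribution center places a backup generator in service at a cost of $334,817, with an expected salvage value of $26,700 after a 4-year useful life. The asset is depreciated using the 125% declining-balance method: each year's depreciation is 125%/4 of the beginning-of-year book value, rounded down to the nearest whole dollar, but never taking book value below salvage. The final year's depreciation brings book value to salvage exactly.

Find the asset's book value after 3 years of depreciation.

$108,800

Depreciable base = $334,817 − $26,700 = $308,117.
Year 1: ⌊$334,817 × 125%/4⌋ = $104,630. Book value $230,187.
Year 2: ⌊$230,187 × 125%/4⌋ = $71,933. Book value $158,254.
Year 3: ⌊$158,254 × 125%/4⌋ = $49,454. Book value $108,800.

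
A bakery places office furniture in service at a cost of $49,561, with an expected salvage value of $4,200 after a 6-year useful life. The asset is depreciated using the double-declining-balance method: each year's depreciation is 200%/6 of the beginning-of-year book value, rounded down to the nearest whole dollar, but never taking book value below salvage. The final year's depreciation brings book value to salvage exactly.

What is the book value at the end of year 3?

$14,686

Depreciable base = $49,561 − $4,200 = $45,361.
Year 1: ⌊$49,561 × 200%/6⌋ = $16,520. Book value $33,041.
Year 2: ⌊$33,041 × 200%/6⌋ = $11,013. Book value $22,028.
Year 3: ⌊$22,028 × 200%/6⌋ = $7,342. Book value $14,686.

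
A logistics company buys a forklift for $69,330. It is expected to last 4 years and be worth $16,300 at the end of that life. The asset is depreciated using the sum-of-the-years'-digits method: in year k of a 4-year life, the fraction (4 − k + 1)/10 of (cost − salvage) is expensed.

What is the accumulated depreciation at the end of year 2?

$37,121

Depreciable base = $69,330 − $16,300 = $53,030.
Sum of the years' digits = 4+3+2+1 = 10.
Year 1: $53,030 × 4/10 = $21,212. Book value $48,118.
Year 2: $53,030 × 3/10 = $15,909. Book value $32,209.
Accumulated through year 2 = $69,330 − $32,209 = $37,121.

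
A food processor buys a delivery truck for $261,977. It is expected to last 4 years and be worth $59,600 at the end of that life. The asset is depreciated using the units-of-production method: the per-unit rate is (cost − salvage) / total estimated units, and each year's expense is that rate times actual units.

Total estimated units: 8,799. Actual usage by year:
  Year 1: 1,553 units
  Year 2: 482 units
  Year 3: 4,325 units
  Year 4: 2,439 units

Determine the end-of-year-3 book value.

Depreciable base = $261,977 − $59,600 = $202,377.
Rate = $202,377 / 8,799 units = $23 per unit.
Year 1: 1,553 × $23 = $35,719. Book value $226,258.
Year 2: 482 × $23 = $11,086. Book value $215,172.
Year 3: 4,325 × $23 = $99,475. Book value $115,697.

$115,697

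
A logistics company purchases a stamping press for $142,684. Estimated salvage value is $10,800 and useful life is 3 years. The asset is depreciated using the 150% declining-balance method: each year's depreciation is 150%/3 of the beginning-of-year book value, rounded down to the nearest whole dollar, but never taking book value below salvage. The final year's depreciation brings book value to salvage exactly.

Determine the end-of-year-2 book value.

Depreciable base = $142,684 − $10,800 = $131,884.
Year 1: ⌊$142,684 × 150%/3⌋ = $71,342. Book value $71,342.
Year 2: ⌊$71,342 × 150%/3⌋ = $35,671. Book value $35,671.

$35,671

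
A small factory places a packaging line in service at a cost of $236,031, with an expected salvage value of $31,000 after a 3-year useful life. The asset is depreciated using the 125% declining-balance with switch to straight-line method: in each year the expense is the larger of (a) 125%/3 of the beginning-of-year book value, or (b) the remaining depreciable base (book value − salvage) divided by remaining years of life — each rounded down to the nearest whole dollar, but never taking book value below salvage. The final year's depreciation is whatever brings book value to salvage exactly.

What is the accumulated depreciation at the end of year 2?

Depreciable base = $236,031 − $31,000 = $205,031.
Year 1: DB = ⌊$236,031 × 125%/3⌋ = $98,346; SL = ⌊$205,031/3⌋ = $68,343 → take DB $98,346. Book value $137,685.
Year 2: DB = ⌊$137,685 × 125%/3⌋ = $57,368; SL = ⌊$106,685/2⌋ = $53,342 → take DB $57,368. Book value $80,317.
Accumulated through year 2 = $236,031 − $80,317 = $155,714.

$155,714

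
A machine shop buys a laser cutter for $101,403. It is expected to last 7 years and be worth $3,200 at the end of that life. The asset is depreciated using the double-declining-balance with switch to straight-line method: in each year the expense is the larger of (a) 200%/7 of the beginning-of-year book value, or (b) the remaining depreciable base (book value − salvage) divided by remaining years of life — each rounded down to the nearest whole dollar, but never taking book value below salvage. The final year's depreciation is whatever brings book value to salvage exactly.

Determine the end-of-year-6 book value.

$10,933

Depreciable base = $101,403 − $3,200 = $98,203.
Year 1: DB = ⌊$101,403 × 200%/7⌋ = $28,972; SL = ⌊$98,203/7⌋ = $14,029 → take DB $28,972. Book value $72,431.
Year 2: DB = ⌊$72,431 × 200%/7⌋ = $20,694; SL = ⌊$69,231/6⌋ = $11,538 → take DB $20,694. Book value $51,737.
Year 3: DB = ⌊$51,737 × 200%/7⌋ = $14,782; SL = ⌊$48,537/5⌋ = $9,707 → take DB $14,782. Book value $36,955.
Year 4: DB = ⌊$36,955 × 200%/7⌋ = $10,558; SL = ⌊$33,755/4⌋ = $8,438 → take DB $10,558. Book value $26,397.
Year 5: DB = ⌊$26,397 × 200%/7⌋ = $7,542; SL = ⌊$23,197/3⌋ = $7,732 → take SL $7,732. Book value $18,665.
Year 6: DB = ⌊$18,665 × 200%/7⌋ = $5,332; SL = ⌊$15,465/2⌋ = $7,732 → take SL $7,732. Book value $10,933.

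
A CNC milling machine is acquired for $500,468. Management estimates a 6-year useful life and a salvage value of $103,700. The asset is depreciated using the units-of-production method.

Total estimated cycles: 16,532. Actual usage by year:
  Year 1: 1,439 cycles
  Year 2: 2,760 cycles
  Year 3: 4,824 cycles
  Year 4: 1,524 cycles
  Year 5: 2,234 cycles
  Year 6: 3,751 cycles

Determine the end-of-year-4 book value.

$247,340

Depreciable base = $500,468 − $103,700 = $396,768.
Rate = $396,768 / 16,532 cycles = $24 per cycle.
Year 1: 1,439 × $24 = $34,536. Book value $465,932.
Year 2: 2,760 × $24 = $66,240. Book value $399,692.
Year 3: 4,824 × $24 = $115,776. Book value $283,916.
Year 4: 1,524 × $24 = $36,576. Book value $247,340.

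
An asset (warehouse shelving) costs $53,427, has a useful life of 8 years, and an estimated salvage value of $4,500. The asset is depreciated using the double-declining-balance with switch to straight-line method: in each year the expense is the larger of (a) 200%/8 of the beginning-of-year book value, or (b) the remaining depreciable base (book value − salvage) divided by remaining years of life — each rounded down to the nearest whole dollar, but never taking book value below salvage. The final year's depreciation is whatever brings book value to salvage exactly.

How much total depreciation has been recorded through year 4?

Depreciable base = $53,427 − $4,500 = $48,927.
Year 1: DB = ⌊$53,427 × 200%/8⌋ = $13,356; SL = ⌊$48,927/8⌋ = $6,115 → take DB $13,356. Book value $40,071.
Year 2: DB = ⌊$40,071 × 200%/8⌋ = $10,017; SL = ⌊$35,571/7⌋ = $5,081 → take DB $10,017. Book value $30,054.
Year 3: DB = ⌊$30,054 × 200%/8⌋ = $7,513; SL = ⌊$25,554/6⌋ = $4,259 → take DB $7,513. Book value $22,541.
Year 4: DB = ⌊$22,541 × 200%/8⌋ = $5,635; SL = ⌊$18,041/5⌋ = $3,608 → take DB $5,635. Book value $16,906.
Accumulated through year 4 = $53,427 − $16,906 = $36,521.

$36,521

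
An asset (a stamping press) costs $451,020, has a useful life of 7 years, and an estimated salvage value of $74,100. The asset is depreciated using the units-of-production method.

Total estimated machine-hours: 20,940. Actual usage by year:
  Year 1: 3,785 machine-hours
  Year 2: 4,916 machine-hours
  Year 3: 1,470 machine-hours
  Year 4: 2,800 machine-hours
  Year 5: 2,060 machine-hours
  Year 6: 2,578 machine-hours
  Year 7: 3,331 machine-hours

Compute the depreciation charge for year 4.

$50,400

Depreciable base = $451,020 − $74,100 = $376,920.
Rate = $376,920 / 20,940 machine-hours = $18 per machine-hour.
Year 1: 3,785 × $18 = $68,130. Book value $382,890.
Year 2: 4,916 × $18 = $88,488. Book value $294,402.
Year 3: 1,470 × $18 = $26,460. Book value $267,942.
Year 4: 2,800 × $18 = $50,400. Book value $217,542.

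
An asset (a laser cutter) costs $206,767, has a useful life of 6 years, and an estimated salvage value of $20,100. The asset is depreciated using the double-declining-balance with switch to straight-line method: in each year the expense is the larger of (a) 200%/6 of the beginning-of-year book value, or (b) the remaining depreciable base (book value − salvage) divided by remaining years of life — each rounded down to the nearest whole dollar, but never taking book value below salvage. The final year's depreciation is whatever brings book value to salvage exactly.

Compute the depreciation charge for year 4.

Depreciable base = $206,767 − $20,100 = $186,667.
Year 1: DB = ⌊$206,767 × 200%/6⌋ = $68,922; SL = ⌊$186,667/6⌋ = $31,111 → take DB $68,922. Book value $137,845.
Year 2: DB = ⌊$137,845 × 200%/6⌋ = $45,948; SL = ⌊$117,745/5⌋ = $23,549 → take DB $45,948. Book value $91,897.
Year 3: DB = ⌊$91,897 × 200%/6⌋ = $30,632; SL = ⌊$71,797/4⌋ = $17,949 → take DB $30,632. Book value $61,265.
Year 4: DB = ⌊$61,265 × 200%/6⌋ = $20,421; SL = ⌊$41,165/3⌋ = $13,721 → take DB $20,421. Book value $40,844.

$20,421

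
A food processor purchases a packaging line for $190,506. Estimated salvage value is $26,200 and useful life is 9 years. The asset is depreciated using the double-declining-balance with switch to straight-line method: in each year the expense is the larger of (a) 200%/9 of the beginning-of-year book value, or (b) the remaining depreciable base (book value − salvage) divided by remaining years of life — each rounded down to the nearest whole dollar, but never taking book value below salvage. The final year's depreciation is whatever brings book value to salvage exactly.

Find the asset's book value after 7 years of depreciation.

Depreciable base = $190,506 − $26,200 = $164,306.
Year 1: DB = ⌊$190,506 × 200%/9⌋ = $42,334; SL = ⌊$164,306/9⌋ = $18,256 → take DB $42,334. Book value $148,172.
Year 2: DB = ⌊$148,172 × 200%/9⌋ = $32,927; SL = ⌊$121,972/8⌋ = $15,246 → take DB $32,927. Book value $115,245.
Year 3: DB = ⌊$115,245 × 200%/9⌋ = $25,610; SL = ⌊$89,045/7⌋ = $12,720 → take DB $25,610. Book value $89,635.
Year 4: DB = ⌊$89,635 × 200%/9⌋ = $19,918; SL = ⌊$63,435/6⌋ = $10,572 → take DB $19,918. Book value $69,717.
Year 5: DB = ⌊$69,717 × 200%/9⌋ = $15,492; SL = ⌊$43,517/5⌋ = $8,703 → take DB $15,492. Book value $54,225.
Year 6: DB = ⌊$54,225 × 200%/9⌋ = $12,050; SL = ⌊$28,025/4⌋ = $7,006 → take DB $12,050. Book value $42,175.
Year 7: DB = ⌊$42,175 × 200%/9⌋ = $9,372; SL = ⌊$15,975/3⌋ = $5,325 → take DB $9,372. Book value $32,803.

$32,803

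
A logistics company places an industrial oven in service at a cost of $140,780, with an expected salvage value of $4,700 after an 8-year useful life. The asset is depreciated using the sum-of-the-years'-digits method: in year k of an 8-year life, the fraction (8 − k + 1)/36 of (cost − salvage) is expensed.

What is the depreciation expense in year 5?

$15,120

Depreciable base = $140,780 − $4,700 = $136,080.
Sum of the years' digits = 8+7+6+5+4+3+2+1 = 36.
Year 1: $136,080 × 8/36 = $30,240. Book value $110,540.
Year 2: $136,080 × 7/36 = $26,460. Book value $84,080.
Year 3: $136,080 × 6/36 = $22,680. Book value $61,400.
Year 4: $136,080 × 5/36 = $18,900. Book value $42,500.
Year 5: $136,080 × 4/36 = $15,120. Book value $27,380.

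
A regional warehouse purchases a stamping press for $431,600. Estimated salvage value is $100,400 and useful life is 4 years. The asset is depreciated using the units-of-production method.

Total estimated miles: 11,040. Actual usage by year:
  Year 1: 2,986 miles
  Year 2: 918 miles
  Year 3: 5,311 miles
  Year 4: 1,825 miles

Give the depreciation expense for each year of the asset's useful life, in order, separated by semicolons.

Depreciable base = $431,600 − $100,400 = $331,200.
Rate = $331,200 / 11,040 miles = $30 per mile.
Year 1: 2,986 × $30 = $89,580. Book value $342,020.
Year 2: 918 × $30 = $27,540. Book value $314,480.
Year 3: 5,311 × $30 = $159,330. Book value $155,150.
Year 4: 1,825 × $30 = $54,750. Book value $100,400.

$89,580; $27,540; $159,330; $54,750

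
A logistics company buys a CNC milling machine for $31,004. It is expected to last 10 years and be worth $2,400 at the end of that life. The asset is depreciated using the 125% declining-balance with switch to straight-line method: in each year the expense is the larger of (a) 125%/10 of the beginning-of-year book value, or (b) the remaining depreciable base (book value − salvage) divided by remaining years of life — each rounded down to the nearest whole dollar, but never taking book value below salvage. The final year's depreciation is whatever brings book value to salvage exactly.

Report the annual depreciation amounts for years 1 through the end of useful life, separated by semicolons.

Depreciable base = $31,004 − $2,400 = $28,604.
Year 1: DB = ⌊$31,004 × 125%/10⌋ = $3,875; SL = ⌊$28,604/10⌋ = $2,860 → take DB $3,875. Book value $27,129.
Year 2: DB = ⌊$27,129 × 125%/10⌋ = $3,391; SL = ⌊$24,729/9⌋ = $2,747 → take DB $3,391. Book value $23,738.
Year 3: DB = ⌊$23,738 × 125%/10⌋ = $2,967; SL = ⌊$21,338/8⌋ = $2,667 → take DB $2,967. Book value $20,771.
Year 4: DB = ⌊$20,771 × 125%/10⌋ = $2,596; SL = ⌊$18,371/7⌋ = $2,624 → take SL $2,624. Book value $18,147.
Year 5: DB = ⌊$18,147 × 125%/10⌋ = $2,268; SL = ⌊$15,747/6⌋ = $2,624 → take SL $2,624. Book value $15,523.
Year 6: DB = ⌊$15,523 × 125%/10⌋ = $1,940; SL = ⌊$13,123/5⌋ = $2,624 → take SL $2,624. Book value $12,899.
Year 7: DB = ⌊$12,899 × 125%/10⌋ = $1,612; SL = ⌊$10,499/4⌋ = $2,624 → take SL $2,624. Book value $10,275.
Year 8: DB = ⌊$10,275 × 125%/10⌋ = $1,284; SL = ⌊$7,875/3⌋ = $2,625 → take SL $2,625. Book value $7,650.
Year 9: DB = ⌊$7,650 × 125%/10⌋ = $956; SL = ⌊$5,250/2⌋ = $2,625 → take SL $2,625. Book value $5,025.
Year 10 (final): $5,025 − $2,400 = $2,625. Book value $2,400.

$3,875; $3,391; $2,967; $2,624; $2,624; $2,624; $2,624; $2,625; $2,625; $2,625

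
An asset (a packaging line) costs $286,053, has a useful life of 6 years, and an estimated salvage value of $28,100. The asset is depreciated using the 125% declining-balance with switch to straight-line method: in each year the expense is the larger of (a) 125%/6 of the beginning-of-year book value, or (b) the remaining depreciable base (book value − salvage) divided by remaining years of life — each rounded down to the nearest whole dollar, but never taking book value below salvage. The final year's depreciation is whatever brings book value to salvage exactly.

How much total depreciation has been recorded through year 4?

$182,362

Depreciable base = $286,053 − $28,100 = $257,953.
Year 1: DB = ⌊$286,053 × 125%/6⌋ = $59,594; SL = ⌊$257,953/6⌋ = $42,992 → take DB $59,594. Book value $226,459.
Year 2: DB = ⌊$226,459 × 125%/6⌋ = $47,178; SL = ⌊$198,359/5⌋ = $39,671 → take DB $47,178. Book value $179,281.
Year 3: DB = ⌊$179,281 × 125%/6⌋ = $37,350; SL = ⌊$151,181/4⌋ = $37,795 → take SL $37,795. Book value $141,486.
Year 4: DB = ⌊$141,486 × 125%/6⌋ = $29,476; SL = ⌊$113,386/3⌋ = $37,795 → take SL $37,795. Book value $103,691.
Accumulated through year 4 = $286,053 − $103,691 = $182,362.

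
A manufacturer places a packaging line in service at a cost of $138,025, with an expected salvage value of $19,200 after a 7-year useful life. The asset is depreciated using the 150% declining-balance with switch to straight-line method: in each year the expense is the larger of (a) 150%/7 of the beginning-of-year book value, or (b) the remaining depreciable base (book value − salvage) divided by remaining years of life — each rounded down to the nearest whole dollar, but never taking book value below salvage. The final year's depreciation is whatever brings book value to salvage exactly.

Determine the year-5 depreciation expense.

$11,272

Depreciable base = $138,025 − $19,200 = $118,825.
Year 1: DB = ⌊$138,025 × 150%/7⌋ = $29,576; SL = ⌊$118,825/7⌋ = $16,975 → take DB $29,576. Book value $108,449.
Year 2: DB = ⌊$108,449 × 150%/7⌋ = $23,239; SL = ⌊$89,249/6⌋ = $14,874 → take DB $23,239. Book value $85,210.
Year 3: DB = ⌊$85,210 × 150%/7⌋ = $18,259; SL = ⌊$66,010/5⌋ = $13,202 → take DB $18,259. Book value $66,951.
Year 4: DB = ⌊$66,951 × 150%/7⌋ = $14,346; SL = ⌊$47,751/4⌋ = $11,937 → take DB $14,346. Book value $52,605.
Year 5: DB = ⌊$52,605 × 150%/7⌋ = $11,272; SL = ⌊$33,405/3⌋ = $11,135 → take DB $11,272. Book value $41,333.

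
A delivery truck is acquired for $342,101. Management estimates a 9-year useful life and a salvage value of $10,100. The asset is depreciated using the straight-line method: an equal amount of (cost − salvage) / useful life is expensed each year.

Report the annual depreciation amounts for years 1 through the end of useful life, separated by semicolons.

$36,889; $36,889; $36,889; $36,889; $36,889; $36,889; $36,889; $36,889; $36,889

Depreciable base = $342,101 − $10,100 = $332,001.
Annual expense = $332,001 / 9 = $36,889.
End of year 1: book value $305,212.
End of year 2: book value $268,323.
End of year 3: book value $231,434.
End of year 4: book value $194,545.
End of year 5: book value $157,656.
End of year 6: book value $120,767.
End of year 7: book value $83,878.
End of year 8: book value $46,989.
End of year 9: book value $10,100.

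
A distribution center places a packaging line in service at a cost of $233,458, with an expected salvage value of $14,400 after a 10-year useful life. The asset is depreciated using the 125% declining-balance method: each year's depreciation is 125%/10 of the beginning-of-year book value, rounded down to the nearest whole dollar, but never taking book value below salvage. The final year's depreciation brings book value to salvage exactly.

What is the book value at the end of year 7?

$91,679

Depreciable base = $233,458 − $14,400 = $219,058.
Year 1: ⌊$233,458 × 125%/10⌋ = $29,182. Book value $204,276.
Year 2: ⌊$204,276 × 125%/10⌋ = $25,534. Book value $178,742.
Year 3: ⌊$178,742 × 125%/10⌋ = $22,342. Book value $156,400.
Year 4: ⌊$156,400 × 125%/10⌋ = $19,550. Book value $136,850.
Year 5: ⌊$136,850 × 125%/10⌋ = $17,106. Book value $119,744.
Year 6: ⌊$119,744 × 125%/10⌋ = $14,968. Book value $104,776.
Year 7: ⌊$104,776 × 125%/10⌋ = $13,097. Book value $91,679.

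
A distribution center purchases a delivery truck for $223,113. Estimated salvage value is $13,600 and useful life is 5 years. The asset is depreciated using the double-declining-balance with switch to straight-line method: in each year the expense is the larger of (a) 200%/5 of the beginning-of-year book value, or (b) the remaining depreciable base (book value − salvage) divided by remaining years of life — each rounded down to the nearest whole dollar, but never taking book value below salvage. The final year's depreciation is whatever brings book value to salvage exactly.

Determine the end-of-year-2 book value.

$80,321

Depreciable base = $223,113 − $13,600 = $209,513.
Year 1: DB = ⌊$223,113 × 200%/5⌋ = $89,245; SL = ⌊$209,513/5⌋ = $41,902 → take DB $89,245. Book value $133,868.
Year 2: DB = ⌊$133,868 × 200%/5⌋ = $53,547; SL = ⌊$120,268/4⌋ = $30,067 → take DB $53,547. Book value $80,321.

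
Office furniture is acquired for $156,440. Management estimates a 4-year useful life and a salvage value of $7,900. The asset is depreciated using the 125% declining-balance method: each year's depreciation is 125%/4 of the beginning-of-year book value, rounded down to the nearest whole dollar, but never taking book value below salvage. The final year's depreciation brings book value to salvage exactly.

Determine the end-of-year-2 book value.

$73,943

Depreciable base = $156,440 − $7,900 = $148,540.
Year 1: ⌊$156,440 × 125%/4⌋ = $48,887. Book value $107,553.
Year 2: ⌊$107,553 × 125%/4⌋ = $33,610. Book value $73,943.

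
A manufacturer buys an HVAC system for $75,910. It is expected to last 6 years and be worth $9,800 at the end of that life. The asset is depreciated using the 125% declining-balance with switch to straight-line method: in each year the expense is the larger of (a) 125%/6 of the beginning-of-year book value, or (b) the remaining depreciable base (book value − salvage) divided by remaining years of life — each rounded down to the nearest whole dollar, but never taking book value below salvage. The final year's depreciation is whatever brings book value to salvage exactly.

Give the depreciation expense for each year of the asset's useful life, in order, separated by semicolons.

$15,814; $12,520; $9,911; $9,288; $9,288; $9,289

Depreciable base = $75,910 − $9,800 = $66,110.
Year 1: DB = ⌊$75,910 × 125%/6⌋ = $15,814; SL = ⌊$66,110/6⌋ = $11,018 → take DB $15,814. Book value $60,096.
Year 2: DB = ⌊$60,096 × 125%/6⌋ = $12,520; SL = ⌊$50,296/5⌋ = $10,059 → take DB $12,520. Book value $47,576.
Year 3: DB = ⌊$47,576 × 125%/6⌋ = $9,911; SL = ⌊$37,776/4⌋ = $9,444 → take DB $9,911. Book value $37,665.
Year 4: DB = ⌊$37,665 × 125%/6⌋ = $7,846; SL = ⌊$27,865/3⌋ = $9,288 → take SL $9,288. Book value $28,377.
Year 5: DB = ⌊$28,377 × 125%/6⌋ = $5,911; SL = ⌊$18,577/2⌋ = $9,288 → take SL $9,288. Book value $19,089.
Year 6 (final): $19,089 − $9,800 = $9,289. Book value $9,800.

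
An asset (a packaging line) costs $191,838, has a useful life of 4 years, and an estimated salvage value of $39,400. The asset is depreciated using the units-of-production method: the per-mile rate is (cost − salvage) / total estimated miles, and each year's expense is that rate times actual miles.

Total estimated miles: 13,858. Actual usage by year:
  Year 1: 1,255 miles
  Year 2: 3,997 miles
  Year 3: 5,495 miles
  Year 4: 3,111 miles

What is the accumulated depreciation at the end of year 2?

Depreciable base = $191,838 − $39,400 = $152,438.
Rate = $152,438 / 13,858 miles = $11 per mile.
Year 1: 1,255 × $11 = $13,805. Book value $178,033.
Year 2: 3,997 × $11 = $43,967. Book value $134,066.
Accumulated through year 2 = $191,838 − $134,066 = $57,772.

$57,772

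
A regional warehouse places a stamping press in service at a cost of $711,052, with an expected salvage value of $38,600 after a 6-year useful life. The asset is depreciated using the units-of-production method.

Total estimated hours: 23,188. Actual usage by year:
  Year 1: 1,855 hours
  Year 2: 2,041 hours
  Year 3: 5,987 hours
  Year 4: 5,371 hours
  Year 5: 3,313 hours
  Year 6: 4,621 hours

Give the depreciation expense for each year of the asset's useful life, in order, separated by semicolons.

Depreciable base = $711,052 − $38,600 = $672,452.
Rate = $672,452 / 23,188 hours = $29 per hour.
Year 1: 1,855 × $29 = $53,795. Book value $657,257.
Year 2: 2,041 × $29 = $59,189. Book value $598,068.
Year 3: 5,987 × $29 = $173,623. Book value $424,445.
Year 4: 5,371 × $29 = $155,759. Book value $268,686.
Year 5: 3,313 × $29 = $96,077. Book value $172,609.
Year 6: 4,621 × $29 = $134,009. Book value $38,600.

$53,795; $59,189; $173,623; $155,759; $96,077; $134,009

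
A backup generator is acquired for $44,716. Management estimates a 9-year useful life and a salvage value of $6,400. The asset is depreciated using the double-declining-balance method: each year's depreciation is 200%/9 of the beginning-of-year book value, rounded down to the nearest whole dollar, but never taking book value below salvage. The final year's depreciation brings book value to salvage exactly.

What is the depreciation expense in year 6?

$2,828

Depreciable base = $44,716 − $6,400 = $38,316.
Year 1: ⌊$44,716 × 200%/9⌋ = $9,936. Book value $34,780.
Year 2: ⌊$34,780 × 200%/9⌋ = $7,728. Book value $27,052.
Year 3: ⌊$27,052 × 200%/9⌋ = $6,011. Book value $21,041.
Year 4: ⌊$21,041 × 200%/9⌋ = $4,675. Book value $16,366.
Year 5: ⌊$16,366 × 200%/9⌋ = $3,636. Book value $12,730.
Year 6: ⌊$12,730 × 200%/9⌋ = $2,828. Book value $9,902.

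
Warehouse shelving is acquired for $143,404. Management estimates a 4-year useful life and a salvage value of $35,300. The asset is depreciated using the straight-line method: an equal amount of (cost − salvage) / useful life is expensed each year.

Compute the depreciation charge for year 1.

$27,026

Depreciable base = $143,404 − $35,300 = $108,104.
Annual expense = $108,104 / 4 = $27,026.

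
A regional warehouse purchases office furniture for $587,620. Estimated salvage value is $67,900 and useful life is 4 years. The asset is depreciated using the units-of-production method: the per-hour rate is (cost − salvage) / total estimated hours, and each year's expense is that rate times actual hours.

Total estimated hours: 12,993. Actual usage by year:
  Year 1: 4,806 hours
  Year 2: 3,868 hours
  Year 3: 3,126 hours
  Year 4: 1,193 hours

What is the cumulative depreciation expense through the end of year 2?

$346,960

Depreciable base = $587,620 − $67,900 = $519,720.
Rate = $519,720 / 12,993 hours = $40 per hour.
Year 1: 4,806 × $40 = $192,240. Book value $395,380.
Year 2: 3,868 × $40 = $154,720. Book value $240,660.
Accumulated through year 2 = $587,620 − $240,660 = $346,960.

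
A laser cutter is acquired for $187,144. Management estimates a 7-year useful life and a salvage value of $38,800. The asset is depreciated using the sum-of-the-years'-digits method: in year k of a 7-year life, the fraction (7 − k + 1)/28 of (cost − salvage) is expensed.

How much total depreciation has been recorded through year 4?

Depreciable base = $187,144 − $38,800 = $148,344.
Sum of the years' digits = 7+6+5+4+3+2+1 = 28.
Year 1: $148,344 × 7/28 = $37,086. Book value $150,058.
Year 2: $148,344 × 6/28 = $31,788. Book value $118,270.
Year 3: $148,344 × 5/28 = $26,490. Book value $91,780.
Year 4: $148,344 × 4/28 = $21,192. Book value $70,588.
Accumulated through year 4 = $187,144 − $70,588 = $116,556.

$116,556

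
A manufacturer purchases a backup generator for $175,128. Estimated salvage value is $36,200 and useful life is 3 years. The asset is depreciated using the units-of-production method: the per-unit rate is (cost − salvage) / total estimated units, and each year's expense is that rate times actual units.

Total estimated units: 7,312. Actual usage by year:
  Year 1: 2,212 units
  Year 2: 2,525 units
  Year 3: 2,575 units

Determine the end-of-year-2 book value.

Depreciable base = $175,128 − $36,200 = $138,928.
Rate = $138,928 / 7,312 units = $19 per unit.
Year 1: 2,212 × $19 = $42,028. Book value $133,100.
Year 2: 2,525 × $19 = $47,975. Book value $85,125.

$85,125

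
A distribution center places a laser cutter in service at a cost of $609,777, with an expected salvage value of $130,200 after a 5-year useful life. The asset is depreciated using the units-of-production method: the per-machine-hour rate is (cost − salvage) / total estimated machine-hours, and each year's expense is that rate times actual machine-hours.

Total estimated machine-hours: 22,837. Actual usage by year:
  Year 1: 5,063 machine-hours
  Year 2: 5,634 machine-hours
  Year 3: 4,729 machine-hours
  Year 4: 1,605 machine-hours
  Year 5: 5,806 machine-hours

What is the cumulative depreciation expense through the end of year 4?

Depreciable base = $609,777 − $130,200 = $479,577.
Rate = $479,577 / 22,837 machine-hours = $21 per machine-hour.
Year 1: 5,063 × $21 = $106,323. Book value $503,454.
Year 2: 5,634 × $21 = $118,314. Book value $385,140.
Year 3: 4,729 × $21 = $99,309. Book value $285,831.
Year 4: 1,605 × $21 = $33,705. Book value $252,126.
Accumulated through year 4 = $609,777 − $252,126 = $357,651.

$357,651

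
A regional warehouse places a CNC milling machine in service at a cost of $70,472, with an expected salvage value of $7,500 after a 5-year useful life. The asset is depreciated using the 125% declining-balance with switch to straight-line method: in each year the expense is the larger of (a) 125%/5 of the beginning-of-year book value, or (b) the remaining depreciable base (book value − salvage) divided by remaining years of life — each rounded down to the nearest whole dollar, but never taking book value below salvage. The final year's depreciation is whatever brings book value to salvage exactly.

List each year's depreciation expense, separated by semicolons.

$17,618; $13,213; $10,713; $10,714; $10,714

Depreciable base = $70,472 − $7,500 = $62,972.
Year 1: DB = ⌊$70,472 × 125%/5⌋ = $17,618; SL = ⌊$62,972/5⌋ = $12,594 → take DB $17,618. Book value $52,854.
Year 2: DB = ⌊$52,854 × 125%/5⌋ = $13,213; SL = ⌊$45,354/4⌋ = $11,338 → take DB $13,213. Book value $39,641.
Year 3: DB = ⌊$39,641 × 125%/5⌋ = $9,910; SL = ⌊$32,141/3⌋ = $10,713 → take SL $10,713. Book value $28,928.
Year 4: DB = ⌊$28,928 × 125%/5⌋ = $7,232; SL = ⌊$21,428/2⌋ = $10,714 → take SL $10,714. Book value $18,214.
Year 5 (final): $18,214 − $7,500 = $10,714. Book value $7,500.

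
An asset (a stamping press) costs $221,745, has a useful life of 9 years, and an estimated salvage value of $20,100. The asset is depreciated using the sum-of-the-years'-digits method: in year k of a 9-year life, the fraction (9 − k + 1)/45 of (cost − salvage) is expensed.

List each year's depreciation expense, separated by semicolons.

$40,329; $35,848; $31,367; $26,886; $22,405; $17,924; $13,443; $8,962; $4,481

Depreciable base = $221,745 − $20,100 = $201,645.
Sum of the years' digits = 9+8+7+6+5+4+3+2+1 = 45.
Year 1: $201,645 × 9/45 = $40,329. Book value $181,416.
Year 2: $201,645 × 8/45 = $35,848. Book value $145,568.
Year 3: $201,645 × 7/45 = $31,367. Book value $114,201.
Year 4: $201,645 × 6/45 = $26,886. Book value $87,315.
Year 5: $201,645 × 5/45 = $22,405. Book value $64,910.
Year 6: $201,645 × 4/45 = $17,924. Book value $46,986.
Year 7: $201,645 × 3/45 = $13,443. Book value $33,543.
Year 8: $201,645 × 2/45 = $8,962. Book value $24,581.
Year 9: $201,645 × 1/45 = $4,481. Book value $20,100.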